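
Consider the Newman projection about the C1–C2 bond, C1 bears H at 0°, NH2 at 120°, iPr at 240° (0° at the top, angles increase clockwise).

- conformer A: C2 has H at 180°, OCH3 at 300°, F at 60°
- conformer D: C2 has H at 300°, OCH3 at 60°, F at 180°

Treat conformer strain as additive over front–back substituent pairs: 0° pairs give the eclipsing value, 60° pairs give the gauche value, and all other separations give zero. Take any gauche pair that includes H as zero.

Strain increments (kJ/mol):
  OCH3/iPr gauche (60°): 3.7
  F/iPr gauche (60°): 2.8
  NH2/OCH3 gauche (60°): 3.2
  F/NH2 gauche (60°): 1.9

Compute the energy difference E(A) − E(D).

A (staggered): NH2–F gauche, iPr–OCH3 gauche; 1.9 + 3.7 = 5.6 kJ/mol.
D (staggered): NH2–OCH3 gauche, NH2–F gauche, iPr–F gauche; 3.2 + 1.9 + 2.8 = 7.9 kJ/mol.
E(A) − E(D) = 5.6 − 7.9 = -2.3 kJ/mol.

-2.3 kJ/mol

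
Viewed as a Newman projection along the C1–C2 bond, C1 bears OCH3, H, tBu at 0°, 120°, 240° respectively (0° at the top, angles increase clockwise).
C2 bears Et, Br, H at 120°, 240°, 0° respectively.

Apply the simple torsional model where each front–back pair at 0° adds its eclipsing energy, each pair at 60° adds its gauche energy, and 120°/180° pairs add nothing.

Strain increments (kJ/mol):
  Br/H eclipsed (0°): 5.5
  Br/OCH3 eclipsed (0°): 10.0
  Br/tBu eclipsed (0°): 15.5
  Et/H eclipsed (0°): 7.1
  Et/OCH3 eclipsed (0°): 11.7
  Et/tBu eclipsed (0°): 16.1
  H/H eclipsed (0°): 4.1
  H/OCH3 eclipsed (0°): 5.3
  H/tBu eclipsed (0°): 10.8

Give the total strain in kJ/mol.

27.9 kJ/mol

This conformer (eclipsed): OCH3–H eclipsed, H–Et eclipsed, tBu–Br eclipsed; 5.3 + 7.1 + 15.5 = 27.9 kJ/mol.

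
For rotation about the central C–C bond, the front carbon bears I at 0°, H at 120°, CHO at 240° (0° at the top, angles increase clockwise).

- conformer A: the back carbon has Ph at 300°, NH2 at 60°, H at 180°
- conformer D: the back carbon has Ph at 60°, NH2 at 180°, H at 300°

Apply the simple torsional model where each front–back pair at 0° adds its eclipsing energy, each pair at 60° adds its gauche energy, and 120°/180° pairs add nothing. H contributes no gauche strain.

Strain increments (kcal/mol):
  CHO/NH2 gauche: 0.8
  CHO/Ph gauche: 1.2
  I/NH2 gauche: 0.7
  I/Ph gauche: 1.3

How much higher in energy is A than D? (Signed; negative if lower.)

+1.1 kcal/mol

A (staggered): I(0°)/Ph(300°) gauche 1.3; I(0°)/NH2(60°) gauche 0.7; CHO(240°)/Ph(300°) gauche 1.2 → 3.2 kcal/mol.
D (staggered): I(0°)/Ph(60°) gauche 1.3; CHO(240°)/NH2(180°) gauche 0.8 → 2.1 kcal/mol.
E(A) − E(D) = 3.2 − 2.1 = +1.1 kcal/mol.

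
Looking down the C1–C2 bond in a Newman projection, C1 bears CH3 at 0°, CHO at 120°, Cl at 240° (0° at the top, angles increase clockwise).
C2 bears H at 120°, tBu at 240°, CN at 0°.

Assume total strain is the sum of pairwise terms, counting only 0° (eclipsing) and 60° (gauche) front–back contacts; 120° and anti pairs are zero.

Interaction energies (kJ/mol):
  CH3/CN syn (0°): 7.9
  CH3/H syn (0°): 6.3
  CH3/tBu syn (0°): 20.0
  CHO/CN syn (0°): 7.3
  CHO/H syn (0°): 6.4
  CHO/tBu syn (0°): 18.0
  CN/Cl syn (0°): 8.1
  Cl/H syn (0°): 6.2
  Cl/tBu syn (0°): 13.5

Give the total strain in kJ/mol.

This conformer (eclipsed): CH3–CN eclipsed, CHO–H eclipsed, Cl–tBu eclipsed; 7.9 + 6.4 + 13.5 = 27.8 kJ/mol.

27.8 kJ/mol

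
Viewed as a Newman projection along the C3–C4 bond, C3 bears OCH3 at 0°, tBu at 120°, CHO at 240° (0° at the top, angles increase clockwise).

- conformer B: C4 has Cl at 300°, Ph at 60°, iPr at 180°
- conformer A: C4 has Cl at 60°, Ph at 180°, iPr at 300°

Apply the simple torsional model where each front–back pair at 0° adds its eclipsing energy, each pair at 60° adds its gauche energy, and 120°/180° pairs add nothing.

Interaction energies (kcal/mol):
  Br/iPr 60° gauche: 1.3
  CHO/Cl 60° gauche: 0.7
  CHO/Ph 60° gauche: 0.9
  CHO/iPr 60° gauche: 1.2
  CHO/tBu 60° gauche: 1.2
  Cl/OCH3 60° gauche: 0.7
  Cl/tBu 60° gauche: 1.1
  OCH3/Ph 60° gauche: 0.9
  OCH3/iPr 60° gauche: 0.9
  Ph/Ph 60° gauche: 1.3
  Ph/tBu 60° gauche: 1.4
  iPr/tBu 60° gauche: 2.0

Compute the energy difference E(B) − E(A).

+0.7 kcal/mol

B is staggered. OCH3 at 0° is gauche with Cl at 300° (0.7); OCH3 at 0° is gauche with Ph at 60° (0.9); tBu at 120° is gauche with Ph at 60° (1.4); tBu at 120° is gauche with iPr at 180° (2.0); CHO at 240° is gauche with Cl at 300° (0.7); CHO at 240° is gauche with iPr at 180° (1.2). Total 6.9 kcal/mol.
A is staggered. OCH3 at 0° is gauche with Cl at 60° (0.7); OCH3 at 0° is gauche with iPr at 300° (0.9); tBu at 120° is gauche with Cl at 60° (1.1); tBu at 120° is gauche with Ph at 180° (1.4); CHO at 240° is gauche with Ph at 180° (0.9); CHO at 240° is gauche with iPr at 300° (1.2). Total 6.2 kcal/mol.
E(B) − E(A) = 6.9 − 6.2 = +0.7 kcal/mol.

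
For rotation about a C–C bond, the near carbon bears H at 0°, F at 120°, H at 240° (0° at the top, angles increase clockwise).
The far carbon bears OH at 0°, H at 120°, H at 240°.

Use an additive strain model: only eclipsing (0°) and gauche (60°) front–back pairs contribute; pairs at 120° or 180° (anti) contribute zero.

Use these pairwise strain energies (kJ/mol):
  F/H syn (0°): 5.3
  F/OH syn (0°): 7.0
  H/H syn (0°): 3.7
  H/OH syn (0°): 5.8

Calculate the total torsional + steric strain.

This conformer is eclipsed. H at 0° is eclipsed with OH at 0° (5.8); F at 120° is eclipsed with H at 120° (5.3); H at 240° is eclipsed with H at 240° (3.7). Total 14.8 kJ/mol.

14.8 kJ/mol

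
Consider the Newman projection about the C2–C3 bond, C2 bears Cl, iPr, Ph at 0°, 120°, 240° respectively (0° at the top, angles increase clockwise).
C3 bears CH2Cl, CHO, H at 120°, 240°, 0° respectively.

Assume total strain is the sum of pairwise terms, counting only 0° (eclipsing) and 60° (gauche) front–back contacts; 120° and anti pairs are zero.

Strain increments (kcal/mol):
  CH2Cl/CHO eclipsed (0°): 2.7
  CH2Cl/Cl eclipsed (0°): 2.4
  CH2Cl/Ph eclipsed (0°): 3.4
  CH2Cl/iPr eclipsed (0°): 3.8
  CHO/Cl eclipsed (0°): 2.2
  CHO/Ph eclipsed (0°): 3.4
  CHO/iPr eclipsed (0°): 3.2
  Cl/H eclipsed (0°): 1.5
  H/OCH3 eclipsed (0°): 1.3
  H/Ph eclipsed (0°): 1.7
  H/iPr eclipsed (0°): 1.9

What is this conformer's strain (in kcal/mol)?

8.7 kcal/mol

This conformer (eclipsed): Cl–H eclipsed, iPr–CH2Cl eclipsed, Ph–CHO eclipsed; 1.5 + 3.8 + 3.4 = 8.7 kcal/mol.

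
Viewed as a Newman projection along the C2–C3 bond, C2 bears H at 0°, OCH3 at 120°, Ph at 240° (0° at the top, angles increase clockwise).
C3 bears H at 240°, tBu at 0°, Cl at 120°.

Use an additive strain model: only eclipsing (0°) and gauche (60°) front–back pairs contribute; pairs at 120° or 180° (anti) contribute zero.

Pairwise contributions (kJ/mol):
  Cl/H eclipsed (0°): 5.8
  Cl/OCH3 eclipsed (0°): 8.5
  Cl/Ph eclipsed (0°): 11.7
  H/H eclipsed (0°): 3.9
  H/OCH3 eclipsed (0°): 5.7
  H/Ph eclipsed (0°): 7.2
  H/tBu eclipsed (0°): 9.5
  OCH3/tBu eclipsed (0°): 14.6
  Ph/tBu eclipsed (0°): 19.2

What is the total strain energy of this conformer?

This conformer is eclipsed. H at 0° is eclipsed with tBu at 0° (9.5); OCH3 at 120° is eclipsed with Cl at 120° (8.5); Ph at 240° is eclipsed with H at 240° (7.2). Total 25.2 kJ/mol.

25.2 kJ/mol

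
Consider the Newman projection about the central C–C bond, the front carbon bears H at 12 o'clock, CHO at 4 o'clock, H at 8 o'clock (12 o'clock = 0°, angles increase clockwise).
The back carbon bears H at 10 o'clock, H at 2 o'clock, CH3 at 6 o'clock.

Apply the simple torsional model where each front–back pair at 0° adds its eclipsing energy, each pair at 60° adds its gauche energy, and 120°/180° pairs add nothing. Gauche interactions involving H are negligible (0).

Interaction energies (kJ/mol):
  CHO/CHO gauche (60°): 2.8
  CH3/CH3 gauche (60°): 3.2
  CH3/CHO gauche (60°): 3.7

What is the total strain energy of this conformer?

3.7 kJ/mol

This conformer (staggered): CHO–CH3 gauche; 3.7 = 3.7 kJ/mol.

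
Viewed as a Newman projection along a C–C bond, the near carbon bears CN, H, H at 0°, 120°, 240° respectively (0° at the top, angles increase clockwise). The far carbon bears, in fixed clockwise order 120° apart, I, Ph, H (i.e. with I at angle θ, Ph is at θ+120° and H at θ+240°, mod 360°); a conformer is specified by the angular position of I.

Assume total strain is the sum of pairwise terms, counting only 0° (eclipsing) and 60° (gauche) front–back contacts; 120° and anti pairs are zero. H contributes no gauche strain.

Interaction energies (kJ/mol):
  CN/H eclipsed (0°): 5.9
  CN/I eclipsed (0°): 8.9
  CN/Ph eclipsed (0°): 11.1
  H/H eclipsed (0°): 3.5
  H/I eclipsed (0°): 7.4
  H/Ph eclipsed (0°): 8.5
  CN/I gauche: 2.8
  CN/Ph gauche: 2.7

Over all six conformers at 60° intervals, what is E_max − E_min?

I at 0° is eclipsed. CN at 0° is eclipsed with I at 0° (8.9); H at 120° is eclipsed with Ph at 120° (8.5); H at 240° is eclipsed with H at 240° (3.5). Total 20.9 kJ/mol.
I at 60° is staggered. CN at 0° is gauche with I at 60° (2.8). Total 2.8 kJ/mol.
I at 120° is eclipsed. CN at 0° is eclipsed with H at 0° (5.9); H at 120° is eclipsed with I at 120° (7.4); H at 240° is eclipsed with Ph at 240° (8.5). Total 21.8 kJ/mol.
I at 180° is staggered. CN at 0° is gauche with Ph at 300° (2.7). Total 2.7 kJ/mol.
I at 240° is eclipsed. CN at 0° is eclipsed with Ph at 0° (11.1); H at 120° is eclipsed with H at 120° (3.5); H at 240° is eclipsed with I at 240° (7.4). Total 22.0 kJ/mol.
I at 300° is staggered. CN at 0° is gauche with I at 300° (2.8); CN at 0° is gauche with Ph at 60° (2.7). Total 5.5 kJ/mol.
Max at 240° (22.0 kJ/mol), min at 180° (2.7 kJ/mol); barrier = 19.3 kJ/mol.

19.3 kJ/mol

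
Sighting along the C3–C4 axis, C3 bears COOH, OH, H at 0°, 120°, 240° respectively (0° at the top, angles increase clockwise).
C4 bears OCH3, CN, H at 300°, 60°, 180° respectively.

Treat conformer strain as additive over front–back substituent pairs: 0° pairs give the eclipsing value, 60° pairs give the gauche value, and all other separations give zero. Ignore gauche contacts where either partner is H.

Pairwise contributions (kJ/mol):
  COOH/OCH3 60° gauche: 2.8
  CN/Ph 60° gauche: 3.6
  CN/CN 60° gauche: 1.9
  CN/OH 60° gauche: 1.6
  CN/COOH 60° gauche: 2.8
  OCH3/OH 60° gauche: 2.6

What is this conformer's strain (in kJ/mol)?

This conformer (staggered): COOH(0°)/OCH3(300°) gauche 2.8; COOH(0°)/CN(60°) gauche 2.8; OH(120°)/CN(60°) gauche 1.6 → 7.2 kJ/mol.

7.2 kJ/mol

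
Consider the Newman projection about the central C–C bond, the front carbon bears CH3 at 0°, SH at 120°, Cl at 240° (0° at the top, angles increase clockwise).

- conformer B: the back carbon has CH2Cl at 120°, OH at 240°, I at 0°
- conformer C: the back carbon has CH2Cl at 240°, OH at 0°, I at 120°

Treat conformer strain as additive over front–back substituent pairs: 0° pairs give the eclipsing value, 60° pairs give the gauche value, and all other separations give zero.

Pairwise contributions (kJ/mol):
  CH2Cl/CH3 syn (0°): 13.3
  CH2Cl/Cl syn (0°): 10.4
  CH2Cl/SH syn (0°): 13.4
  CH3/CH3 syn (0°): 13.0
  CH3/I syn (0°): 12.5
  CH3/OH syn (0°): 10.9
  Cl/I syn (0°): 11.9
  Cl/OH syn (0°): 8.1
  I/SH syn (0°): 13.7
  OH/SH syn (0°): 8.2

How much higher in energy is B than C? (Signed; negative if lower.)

-1.0 kJ/mol

B (eclipsed): CH3(0°)/I(0°) eclipsed 12.5; SH(120°)/CH2Cl(120°) eclipsed 13.4; Cl(240°)/OH(240°) eclipsed 8.1 → 34.0 kJ/mol.
C (eclipsed): CH3(0°)/OH(0°) eclipsed 10.9; SH(120°)/I(120°) eclipsed 13.7; Cl(240°)/CH2Cl(240°) eclipsed 10.4 → 35.0 kJ/mol.
E(B) − E(C) = 34.0 − 35.0 = -1.0 kJ/mol.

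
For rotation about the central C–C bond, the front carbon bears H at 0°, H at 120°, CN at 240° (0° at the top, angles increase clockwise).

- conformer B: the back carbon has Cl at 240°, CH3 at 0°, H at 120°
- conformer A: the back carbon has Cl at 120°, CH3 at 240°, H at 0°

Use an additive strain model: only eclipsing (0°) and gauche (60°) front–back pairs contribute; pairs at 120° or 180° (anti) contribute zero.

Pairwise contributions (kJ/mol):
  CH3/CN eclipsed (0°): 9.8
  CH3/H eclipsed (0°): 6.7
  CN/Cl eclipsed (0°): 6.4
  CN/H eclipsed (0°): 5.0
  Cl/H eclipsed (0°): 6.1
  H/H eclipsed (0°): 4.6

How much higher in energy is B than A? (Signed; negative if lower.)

B (eclipsed): H–CH3 eclipsed, H–H eclipsed, CN–Cl eclipsed; 6.7 + 4.6 + 6.4 = 17.7 kJ/mol.
A (eclipsed): H–H eclipsed, H–Cl eclipsed, CN–CH3 eclipsed; 4.6 + 6.1 + 9.8 = 20.5 kJ/mol.
E(B) − E(A) = 17.7 − 20.5 = -2.8 kJ/mol.

-2.8 kJ/mol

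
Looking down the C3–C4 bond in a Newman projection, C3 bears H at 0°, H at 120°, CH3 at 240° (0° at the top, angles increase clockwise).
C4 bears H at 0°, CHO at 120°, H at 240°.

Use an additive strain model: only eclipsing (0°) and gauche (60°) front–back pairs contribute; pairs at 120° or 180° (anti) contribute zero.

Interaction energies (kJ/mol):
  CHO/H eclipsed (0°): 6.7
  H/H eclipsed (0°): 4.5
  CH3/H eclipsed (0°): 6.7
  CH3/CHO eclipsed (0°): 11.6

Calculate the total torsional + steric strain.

This conformer (eclipsed): H(0°)/H(0°) eclipsed 4.5; H(120°)/CHO(120°) eclipsed 6.7; CH3(240°)/H(240°) eclipsed 6.7 → 17.9 kJ/mol.

17.9 kJ/mol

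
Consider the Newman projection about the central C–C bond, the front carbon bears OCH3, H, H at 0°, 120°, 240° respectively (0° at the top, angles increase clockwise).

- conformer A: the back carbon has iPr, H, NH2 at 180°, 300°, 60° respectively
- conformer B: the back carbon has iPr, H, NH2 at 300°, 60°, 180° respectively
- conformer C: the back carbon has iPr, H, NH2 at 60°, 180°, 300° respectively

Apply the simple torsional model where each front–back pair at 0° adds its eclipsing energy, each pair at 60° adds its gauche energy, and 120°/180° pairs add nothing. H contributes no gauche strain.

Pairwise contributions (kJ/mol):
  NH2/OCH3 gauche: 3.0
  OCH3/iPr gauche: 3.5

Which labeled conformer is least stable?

A is staggered. OCH3 at 0° is gauche with NH2 at 60° (3.0). Total 3.0 kJ/mol.
B is staggered. OCH3 at 0° is gauche with iPr at 300° (3.5). Total 3.5 kJ/mol.
C is staggered. OCH3 at 0° is gauche with iPr at 60° (3.5); OCH3 at 0° is gauche with NH2 at 300° (3.0). Total 6.5 kJ/mol.
C has the highest total (6.5 kJ/mol).

C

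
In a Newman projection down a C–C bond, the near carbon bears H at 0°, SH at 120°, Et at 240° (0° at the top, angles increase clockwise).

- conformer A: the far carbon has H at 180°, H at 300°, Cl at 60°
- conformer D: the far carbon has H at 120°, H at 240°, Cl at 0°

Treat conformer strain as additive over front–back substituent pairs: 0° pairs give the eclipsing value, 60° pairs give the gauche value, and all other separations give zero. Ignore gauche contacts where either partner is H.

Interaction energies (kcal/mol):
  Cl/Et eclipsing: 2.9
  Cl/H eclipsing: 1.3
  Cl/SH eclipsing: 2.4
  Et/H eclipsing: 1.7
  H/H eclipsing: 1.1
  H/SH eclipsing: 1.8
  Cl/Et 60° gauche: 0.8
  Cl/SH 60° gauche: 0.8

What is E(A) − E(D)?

-4.0 kcal/mol

A (staggered): SH–Cl gauche; 0.8 = 0.8 kcal/mol.
D (eclipsed): H–Cl eclipsed, SH–H eclipsed, Et–H eclipsed; 1.3 + 1.8 + 1.7 = 4.8 kcal/mol.
E(A) − E(D) = 0.8 − 4.8 = -4.0 kcal/mol.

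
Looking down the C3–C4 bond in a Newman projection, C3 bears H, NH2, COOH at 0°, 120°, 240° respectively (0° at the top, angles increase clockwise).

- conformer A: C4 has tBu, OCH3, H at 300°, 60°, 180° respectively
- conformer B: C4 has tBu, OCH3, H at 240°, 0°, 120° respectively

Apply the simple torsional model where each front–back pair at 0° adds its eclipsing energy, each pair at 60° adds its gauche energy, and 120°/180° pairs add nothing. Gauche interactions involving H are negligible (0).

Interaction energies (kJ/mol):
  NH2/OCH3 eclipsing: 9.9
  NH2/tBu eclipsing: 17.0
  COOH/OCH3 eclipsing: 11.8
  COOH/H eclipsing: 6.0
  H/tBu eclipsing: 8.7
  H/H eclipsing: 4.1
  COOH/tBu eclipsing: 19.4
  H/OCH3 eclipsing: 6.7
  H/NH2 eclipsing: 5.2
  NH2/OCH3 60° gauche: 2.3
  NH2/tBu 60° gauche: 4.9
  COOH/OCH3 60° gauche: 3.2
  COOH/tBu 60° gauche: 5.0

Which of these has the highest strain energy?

A is staggered. NH2 at 120° is gauche with OCH3 at 60° (2.3); COOH at 240° is gauche with tBu at 300° (5.0). Total 7.3 kJ/mol.
B is eclipsed. H at 0° is eclipsed with OCH3 at 0° (6.7); NH2 at 120° is eclipsed with H at 120° (5.2); COOH at 240° is eclipsed with tBu at 240° (19.4). Total 31.3 kJ/mol.
B has the highest total (31.3 kJ/mol).

B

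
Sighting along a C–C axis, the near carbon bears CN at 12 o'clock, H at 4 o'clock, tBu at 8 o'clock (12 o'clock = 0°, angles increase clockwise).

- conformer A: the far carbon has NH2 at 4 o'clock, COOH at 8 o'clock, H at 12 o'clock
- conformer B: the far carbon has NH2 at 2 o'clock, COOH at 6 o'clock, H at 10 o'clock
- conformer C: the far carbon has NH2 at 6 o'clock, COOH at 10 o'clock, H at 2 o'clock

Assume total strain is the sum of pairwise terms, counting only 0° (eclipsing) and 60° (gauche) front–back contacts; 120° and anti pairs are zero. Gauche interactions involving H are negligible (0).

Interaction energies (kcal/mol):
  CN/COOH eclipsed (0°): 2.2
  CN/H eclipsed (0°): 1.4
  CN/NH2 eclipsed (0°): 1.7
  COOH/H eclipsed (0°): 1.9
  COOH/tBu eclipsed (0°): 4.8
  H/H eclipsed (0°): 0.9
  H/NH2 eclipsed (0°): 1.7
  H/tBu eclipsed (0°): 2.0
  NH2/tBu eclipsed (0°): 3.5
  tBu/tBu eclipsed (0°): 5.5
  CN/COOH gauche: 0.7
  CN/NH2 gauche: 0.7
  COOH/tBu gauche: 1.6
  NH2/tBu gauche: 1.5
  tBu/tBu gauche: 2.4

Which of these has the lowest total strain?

B

A (eclipsed): CN(0°)/H(0°) eclipsed 1.4; H(120°)/NH2(120°) eclipsed 1.7; tBu(240°)/COOH(240°) eclipsed 4.8 → 7.9 kcal/mol.
B (staggered): CN(0°)/NH2(60°) gauche 0.7; tBu(240°)/COOH(180°) gauche 1.6 → 2.3 kcal/mol.
C (staggered): CN(0°)/COOH(300°) gauche 0.7; tBu(240°)/NH2(180°) gauche 1.5; tBu(240°)/COOH(300°) gauche 1.6 → 3.8 kcal/mol.
B has the lowest total (2.3 kcal/mol).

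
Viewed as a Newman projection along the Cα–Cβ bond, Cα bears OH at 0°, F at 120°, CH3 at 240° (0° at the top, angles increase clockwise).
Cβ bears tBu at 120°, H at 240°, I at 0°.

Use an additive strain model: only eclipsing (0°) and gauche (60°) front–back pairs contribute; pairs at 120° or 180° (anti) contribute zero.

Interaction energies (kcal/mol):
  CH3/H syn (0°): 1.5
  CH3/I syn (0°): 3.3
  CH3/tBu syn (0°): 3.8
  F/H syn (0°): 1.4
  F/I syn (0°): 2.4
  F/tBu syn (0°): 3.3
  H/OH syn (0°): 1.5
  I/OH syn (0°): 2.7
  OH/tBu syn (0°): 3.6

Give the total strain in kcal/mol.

This conformer (eclipsed): OH–I eclipsed, F–tBu eclipsed, CH3–H eclipsed; 2.7 + 3.3 + 1.5 = 7.5 kcal/mol.

7.5 kcal/mol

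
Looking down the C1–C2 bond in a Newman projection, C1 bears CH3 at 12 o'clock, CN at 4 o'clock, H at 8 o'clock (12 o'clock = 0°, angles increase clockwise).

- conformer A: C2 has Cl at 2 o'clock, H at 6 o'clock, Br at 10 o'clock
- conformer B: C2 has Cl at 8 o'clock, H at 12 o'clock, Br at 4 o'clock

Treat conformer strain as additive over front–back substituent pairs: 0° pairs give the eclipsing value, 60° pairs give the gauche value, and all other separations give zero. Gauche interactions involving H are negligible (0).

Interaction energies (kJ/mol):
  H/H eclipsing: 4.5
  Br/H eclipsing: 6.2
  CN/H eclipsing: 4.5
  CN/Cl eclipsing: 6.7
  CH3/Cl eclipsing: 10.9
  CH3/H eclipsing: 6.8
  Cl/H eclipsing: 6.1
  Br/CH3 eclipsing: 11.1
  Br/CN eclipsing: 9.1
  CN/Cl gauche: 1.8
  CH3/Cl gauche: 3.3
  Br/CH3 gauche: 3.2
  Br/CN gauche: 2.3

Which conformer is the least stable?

A (staggered): CH3(0°)/Cl(60°) gauche 3.3; CH3(0°)/Br(300°) gauche 3.2; CN(120°)/Cl(60°) gauche 1.8 → 8.3 kJ/mol.
B (eclipsed): CH3(0°)/H(0°) eclipsed 6.8; CN(120°)/Br(120°) eclipsed 9.1; H(240°)/Cl(240°) eclipsed 6.1 → 22.0 kJ/mol.
B has the highest total (22.0 kJ/mol).

B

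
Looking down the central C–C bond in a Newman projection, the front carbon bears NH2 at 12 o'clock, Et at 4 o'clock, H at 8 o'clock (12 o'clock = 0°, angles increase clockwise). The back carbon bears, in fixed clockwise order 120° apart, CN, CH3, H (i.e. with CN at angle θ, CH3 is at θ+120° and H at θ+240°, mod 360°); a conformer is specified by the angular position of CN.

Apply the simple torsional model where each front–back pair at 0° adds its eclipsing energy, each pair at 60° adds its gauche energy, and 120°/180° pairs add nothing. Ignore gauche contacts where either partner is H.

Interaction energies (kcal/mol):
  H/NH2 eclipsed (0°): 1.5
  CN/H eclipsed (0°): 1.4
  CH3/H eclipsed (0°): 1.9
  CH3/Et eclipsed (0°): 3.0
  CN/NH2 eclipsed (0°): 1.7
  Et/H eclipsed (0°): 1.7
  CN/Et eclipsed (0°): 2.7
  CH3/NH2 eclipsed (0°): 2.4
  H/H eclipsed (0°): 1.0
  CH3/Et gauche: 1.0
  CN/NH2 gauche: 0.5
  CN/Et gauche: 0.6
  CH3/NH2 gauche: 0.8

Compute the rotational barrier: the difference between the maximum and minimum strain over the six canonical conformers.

CN at 0° (eclipsed): NH2–CN eclipsed, Et–CH3 eclipsed, H–H eclipsed; 1.7 + 3.0 + 1.0 = 5.7 kcal/mol.
CN at 60° (staggered): NH2–CN gauche, Et–CN gauche, Et–CH3 gauche; 0.5 + 0.6 + 1.0 = 2.1 kcal/mol.
CN at 120° (eclipsed): NH2–H eclipsed, Et–CN eclipsed, H–CH3 eclipsed; 1.5 + 2.7 + 1.9 = 6.1 kcal/mol.
CN at 180° (staggered): NH2–CH3 gauche, Et–CN gauche; 0.8 + 0.6 = 1.4 kcal/mol.
CN at 240° (eclipsed): NH2–CH3 eclipsed, Et–H eclipsed, H–CN eclipsed; 2.4 + 1.7 + 1.4 = 5.5 kcal/mol.
CN at 300° (staggered): NH2–CN gauche, NH2–CH3 gauche, Et–CH3 gauche; 0.5 + 0.8 + 1.0 = 2.3 kcal/mol.
Max at 120° (6.1 kcal/mol), min at 180° (1.4 kcal/mol); barrier = 4.7 kcal/mol.

4.7 kcal/mol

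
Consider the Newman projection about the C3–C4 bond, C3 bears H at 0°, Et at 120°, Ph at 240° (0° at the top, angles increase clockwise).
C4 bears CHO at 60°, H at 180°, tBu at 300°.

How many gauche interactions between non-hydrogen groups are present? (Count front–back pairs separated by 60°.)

Non-H gauche pairs: Et(120°)/CHO(60°); Ph(240°)/tBu(300°) — 2 interactions.

2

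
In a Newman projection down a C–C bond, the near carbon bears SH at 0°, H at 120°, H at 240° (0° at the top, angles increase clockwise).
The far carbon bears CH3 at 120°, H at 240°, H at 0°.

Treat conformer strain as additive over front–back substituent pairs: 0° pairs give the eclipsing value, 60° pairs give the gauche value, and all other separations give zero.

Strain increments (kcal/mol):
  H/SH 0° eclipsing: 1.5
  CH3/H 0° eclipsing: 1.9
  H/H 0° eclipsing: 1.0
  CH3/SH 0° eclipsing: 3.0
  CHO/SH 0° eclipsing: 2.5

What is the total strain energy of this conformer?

4.4 kcal/mol

This conformer is eclipsed. SH at 0° is eclipsed with H at 0° (1.5); H at 120° is eclipsed with CH3 at 120° (1.9); H at 240° is eclipsed with H at 240° (1.0). Total 4.4 kcal/mol.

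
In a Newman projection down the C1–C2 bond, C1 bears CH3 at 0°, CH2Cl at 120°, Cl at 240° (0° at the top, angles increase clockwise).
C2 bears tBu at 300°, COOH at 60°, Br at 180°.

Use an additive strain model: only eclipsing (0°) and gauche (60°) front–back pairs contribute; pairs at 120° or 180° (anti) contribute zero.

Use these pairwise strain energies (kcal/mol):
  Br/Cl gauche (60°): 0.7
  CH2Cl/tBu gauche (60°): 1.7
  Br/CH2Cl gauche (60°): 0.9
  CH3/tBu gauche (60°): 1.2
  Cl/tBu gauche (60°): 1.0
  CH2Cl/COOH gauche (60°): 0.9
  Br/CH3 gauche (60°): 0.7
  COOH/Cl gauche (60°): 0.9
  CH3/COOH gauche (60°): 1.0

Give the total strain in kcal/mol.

5.7 kcal/mol

This conformer is staggered. CH3 at 0° is gauche with tBu at 300° (1.2); CH3 at 0° is gauche with COOH at 60° (1.0); CH2Cl at 120° is gauche with COOH at 60° (0.9); CH2Cl at 120° is gauche with Br at 180° (0.9); Cl at 240° is gauche with tBu at 300° (1.0); Cl at 240° is gauche with Br at 180° (0.7). Total 5.7 kcal/mol.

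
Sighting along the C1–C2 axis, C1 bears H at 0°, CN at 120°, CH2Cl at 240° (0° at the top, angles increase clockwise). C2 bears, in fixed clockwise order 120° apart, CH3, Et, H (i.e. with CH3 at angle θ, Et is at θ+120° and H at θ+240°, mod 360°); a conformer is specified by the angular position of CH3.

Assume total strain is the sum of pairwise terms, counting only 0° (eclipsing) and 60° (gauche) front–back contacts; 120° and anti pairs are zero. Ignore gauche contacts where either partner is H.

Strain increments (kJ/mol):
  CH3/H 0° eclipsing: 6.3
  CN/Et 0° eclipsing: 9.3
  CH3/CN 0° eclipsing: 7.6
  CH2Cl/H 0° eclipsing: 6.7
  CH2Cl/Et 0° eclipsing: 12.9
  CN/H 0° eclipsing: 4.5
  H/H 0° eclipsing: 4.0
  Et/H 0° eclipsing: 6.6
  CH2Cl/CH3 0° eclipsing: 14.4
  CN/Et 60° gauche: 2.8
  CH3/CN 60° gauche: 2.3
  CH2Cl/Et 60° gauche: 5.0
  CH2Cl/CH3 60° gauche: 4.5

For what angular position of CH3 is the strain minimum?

300°

CH3 at 0° (eclipsed): H(0°)/CH3(0°) eclipsed 6.3; CN(120°)/Et(120°) eclipsed 9.3; CH2Cl(240°)/H(240°) eclipsed 6.7 → 22.3 kJ/mol.
CH3 at 60° (staggered): CN(120°)/CH3(60°) gauche 2.3; CN(120°)/Et(180°) gauche 2.8; CH2Cl(240°)/Et(180°) gauche 5.0 → 10.1 kJ/mol.
CH3 at 120° (eclipsed): H(0°)/H(0°) eclipsed 4.0; CN(120°)/CH3(120°) eclipsed 7.6; CH2Cl(240°)/Et(240°) eclipsed 12.9 → 24.5 kJ/mol.
CH3 at 180° (staggered): CN(120°)/CH3(180°) gauche 2.3; CH2Cl(240°)/CH3(180°) gauche 4.5; CH2Cl(240°)/Et(300°) gauche 5.0 → 11.8 kJ/mol.
CH3 at 240° (eclipsed): H(0°)/Et(0°) eclipsed 6.6; CN(120°)/H(120°) eclipsed 4.5; CH2Cl(240°)/CH3(240°) eclipsed 14.4 → 25.5 kJ/mol.
CH3 at 300° (staggered): CN(120°)/Et(60°) gauche 2.8; CH2Cl(240°)/CH3(300°) gauche 4.5 → 7.3 kJ/mol.
The minimum (7.3 kJ/mol) occurs with CH3 at 300°.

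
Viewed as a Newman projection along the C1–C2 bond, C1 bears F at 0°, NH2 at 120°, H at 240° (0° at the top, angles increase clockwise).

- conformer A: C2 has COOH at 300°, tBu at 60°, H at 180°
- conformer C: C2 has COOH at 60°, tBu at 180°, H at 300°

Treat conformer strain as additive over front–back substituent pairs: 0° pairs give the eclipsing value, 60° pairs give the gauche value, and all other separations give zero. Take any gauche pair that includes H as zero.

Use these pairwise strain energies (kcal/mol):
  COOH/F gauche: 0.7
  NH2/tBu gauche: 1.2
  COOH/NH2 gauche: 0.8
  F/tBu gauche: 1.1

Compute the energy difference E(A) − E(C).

A is staggered. F at 0° is gauche with COOH at 300° (0.7); F at 0° is gauche with tBu at 60° (1.1); NH2 at 120° is gauche with tBu at 60° (1.2). Total 3.0 kcal/mol.
C is staggered. F at 0° is gauche with COOH at 60° (0.7); NH2 at 120° is gauche with COOH at 60° (0.8); NH2 at 120° is gauche with tBu at 180° (1.2). Total 2.7 kcal/mol.
E(A) − E(C) = 3.0 − 2.7 = +0.3 kcal/mol.

+0.3 kcal/mol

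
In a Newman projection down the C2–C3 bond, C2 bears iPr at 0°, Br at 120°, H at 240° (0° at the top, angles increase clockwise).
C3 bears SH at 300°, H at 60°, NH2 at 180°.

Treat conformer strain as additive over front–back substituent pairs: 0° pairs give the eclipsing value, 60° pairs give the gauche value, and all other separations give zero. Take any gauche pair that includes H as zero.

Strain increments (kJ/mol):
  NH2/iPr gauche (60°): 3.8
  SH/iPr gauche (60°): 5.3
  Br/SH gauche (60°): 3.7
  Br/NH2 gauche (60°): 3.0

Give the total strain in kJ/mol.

8.3 kJ/mol

This conformer (staggered): iPr–SH gauche, Br–NH2 gauche; 5.3 + 3.0 = 8.3 kJ/mol.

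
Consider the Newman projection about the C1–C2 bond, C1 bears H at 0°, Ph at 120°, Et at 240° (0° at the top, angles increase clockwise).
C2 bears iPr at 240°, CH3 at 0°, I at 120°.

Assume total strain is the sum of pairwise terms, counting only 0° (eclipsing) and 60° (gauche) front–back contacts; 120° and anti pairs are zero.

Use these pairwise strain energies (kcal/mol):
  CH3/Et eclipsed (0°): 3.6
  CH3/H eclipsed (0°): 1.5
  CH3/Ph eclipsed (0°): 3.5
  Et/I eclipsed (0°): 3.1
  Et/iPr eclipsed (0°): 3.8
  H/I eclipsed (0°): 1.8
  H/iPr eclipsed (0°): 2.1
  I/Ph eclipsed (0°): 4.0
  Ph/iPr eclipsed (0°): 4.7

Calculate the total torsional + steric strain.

9.3 kcal/mol

This conformer is eclipsed. H at 0° is eclipsed with CH3 at 0° (1.5); Ph at 120° is eclipsed with I at 120° (4.0); Et at 240° is eclipsed with iPr at 240° (3.8). Total 9.3 kcal/mol.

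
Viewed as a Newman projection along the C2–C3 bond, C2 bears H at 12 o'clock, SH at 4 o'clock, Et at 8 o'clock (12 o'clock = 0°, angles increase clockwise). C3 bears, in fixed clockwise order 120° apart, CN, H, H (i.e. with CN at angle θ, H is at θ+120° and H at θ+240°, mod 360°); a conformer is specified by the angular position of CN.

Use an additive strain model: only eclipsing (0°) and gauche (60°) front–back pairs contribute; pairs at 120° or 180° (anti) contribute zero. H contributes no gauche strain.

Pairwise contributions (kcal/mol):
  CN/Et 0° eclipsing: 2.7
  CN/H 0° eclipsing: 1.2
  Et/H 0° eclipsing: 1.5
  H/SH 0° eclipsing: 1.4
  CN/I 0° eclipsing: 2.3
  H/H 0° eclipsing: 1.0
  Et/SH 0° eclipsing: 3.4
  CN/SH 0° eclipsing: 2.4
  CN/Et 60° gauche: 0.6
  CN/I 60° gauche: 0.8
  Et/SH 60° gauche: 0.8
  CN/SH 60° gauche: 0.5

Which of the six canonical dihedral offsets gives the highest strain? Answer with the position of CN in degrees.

CN at 0° (eclipsed): H(0°)/CN(0°) eclipsed 1.2; SH(120°)/H(120°) eclipsed 1.4; Et(240°)/H(240°) eclipsed 1.5 → 4.1 kcal/mol.
CN at 60° (staggered): SH(120°)/CN(60°) gauche 0.5 → 0.5 kcal/mol.
CN at 120° (eclipsed): H(0°)/H(0°) eclipsed 1.0; SH(120°)/CN(120°) eclipsed 2.4; Et(240°)/H(240°) eclipsed 1.5 → 4.9 kcal/mol.
CN at 180° (staggered): SH(120°)/CN(180°) gauche 0.5; Et(240°)/CN(180°) gauche 0.6 → 1.1 kcal/mol.
CN at 240° (eclipsed): H(0°)/H(0°) eclipsed 1.0; SH(120°)/H(120°) eclipsed 1.4; Et(240°)/CN(240°) eclipsed 2.7 → 5.1 kcal/mol.
CN at 300° (staggered): Et(240°)/CN(300°) gauche 0.6 → 0.6 kcal/mol.
The maximum (5.1 kcal/mol) occurs with CN at 240°.

240°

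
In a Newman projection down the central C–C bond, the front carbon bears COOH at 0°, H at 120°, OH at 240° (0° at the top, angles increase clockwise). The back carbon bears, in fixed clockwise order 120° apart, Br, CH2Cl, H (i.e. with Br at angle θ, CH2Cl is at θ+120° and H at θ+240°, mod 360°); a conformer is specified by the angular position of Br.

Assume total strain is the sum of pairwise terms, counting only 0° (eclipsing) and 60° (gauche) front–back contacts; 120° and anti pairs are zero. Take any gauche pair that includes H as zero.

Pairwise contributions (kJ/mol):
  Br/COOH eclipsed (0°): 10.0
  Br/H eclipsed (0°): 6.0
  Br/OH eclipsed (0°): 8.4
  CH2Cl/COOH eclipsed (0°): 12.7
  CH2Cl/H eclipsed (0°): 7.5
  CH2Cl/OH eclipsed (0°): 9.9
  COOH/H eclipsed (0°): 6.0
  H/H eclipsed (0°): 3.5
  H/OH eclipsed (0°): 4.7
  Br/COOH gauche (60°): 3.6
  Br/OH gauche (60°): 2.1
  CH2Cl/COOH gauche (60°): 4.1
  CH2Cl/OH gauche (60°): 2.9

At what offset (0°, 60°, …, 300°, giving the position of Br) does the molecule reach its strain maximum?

Br at 0° (eclipsed): COOH(0°)/Br(0°) eclipsed 10.0; H(120°)/CH2Cl(120°) eclipsed 7.5; OH(240°)/H(240°) eclipsed 4.7 → 22.2 kJ/mol.
Br at 60° (staggered): COOH(0°)/Br(60°) gauche 3.6; OH(240°)/CH2Cl(180°) gauche 2.9 → 6.5 kJ/mol.
Br at 120° (eclipsed): COOH(0°)/H(0°) eclipsed 6.0; H(120°)/Br(120°) eclipsed 6.0; OH(240°)/CH2Cl(240°) eclipsed 9.9 → 21.9 kJ/mol.
Br at 180° (staggered): COOH(0°)/CH2Cl(300°) gauche 4.1; OH(240°)/Br(180°) gauche 2.1; OH(240°)/CH2Cl(300°) gauche 2.9 → 9.1 kJ/mol.
Br at 240° (eclipsed): COOH(0°)/CH2Cl(0°) eclipsed 12.7; H(120°)/H(120°) eclipsed 3.5; OH(240°)/Br(240°) eclipsed 8.4 → 24.6 kJ/mol.
Br at 300° (staggered): COOH(0°)/Br(300°) gauche 3.6; COOH(0°)/CH2Cl(60°) gauche 4.1; OH(240°)/Br(300°) gauche 2.1 → 9.8 kJ/mol.
The maximum (24.6 kJ/mol) occurs with Br at 240°.

240°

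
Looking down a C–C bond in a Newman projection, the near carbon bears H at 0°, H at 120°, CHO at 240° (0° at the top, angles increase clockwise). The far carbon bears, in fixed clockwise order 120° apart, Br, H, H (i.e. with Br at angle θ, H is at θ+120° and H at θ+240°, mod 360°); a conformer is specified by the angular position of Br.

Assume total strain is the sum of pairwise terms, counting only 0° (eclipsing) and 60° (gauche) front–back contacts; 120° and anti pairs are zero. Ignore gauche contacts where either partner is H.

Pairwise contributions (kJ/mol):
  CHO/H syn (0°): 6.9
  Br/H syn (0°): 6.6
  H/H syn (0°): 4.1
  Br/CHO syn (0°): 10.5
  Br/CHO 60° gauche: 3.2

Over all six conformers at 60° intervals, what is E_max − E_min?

Br at 0° (eclipsed): H–Br eclipsed, H–H eclipsed, CHO–H eclipsed; 6.6 + 4.1 + 6.9 = 17.6 kJ/mol.
Br at 60° (staggered): no non-H gauche contacts → 0.0 kJ/mol.
Br at 120° (eclipsed): H–H eclipsed, H–Br eclipsed, CHO–H eclipsed; 4.1 + 6.6 + 6.9 = 17.6 kJ/mol.
Br at 180° (staggered): CHO–Br gauche; 3.2 = 3.2 kJ/mol.
Br at 240° (eclipsed): H–H eclipsed, H–H eclipsed, CHO–Br eclipsed; 4.1 + 4.1 + 10.5 = 18.7 kJ/mol.
Br at 300° (staggered): CHO–Br gauche; 3.2 = 3.2 kJ/mol.
Max at 240° (18.7 kJ/mol), min at 60° (0.0 kJ/mol); barrier = 18.7 kJ/mol.

18.7 kJ/mol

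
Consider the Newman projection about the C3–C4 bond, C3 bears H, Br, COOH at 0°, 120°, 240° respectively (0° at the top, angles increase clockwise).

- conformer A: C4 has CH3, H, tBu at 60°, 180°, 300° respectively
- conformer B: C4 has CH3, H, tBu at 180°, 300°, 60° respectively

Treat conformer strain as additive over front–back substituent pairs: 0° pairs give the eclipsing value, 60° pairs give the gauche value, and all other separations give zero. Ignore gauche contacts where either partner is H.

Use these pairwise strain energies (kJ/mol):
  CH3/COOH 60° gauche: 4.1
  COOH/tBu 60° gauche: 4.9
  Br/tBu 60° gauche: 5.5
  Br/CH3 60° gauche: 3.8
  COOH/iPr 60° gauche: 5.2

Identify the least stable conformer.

A (staggered): Br–CH3 gauche, COOH–tBu gauche; 3.8 + 4.9 = 8.7 kJ/mol.
B (staggered): Br–CH3 gauche, Br–tBu gauche, COOH–CH3 gauche; 3.8 + 5.5 + 4.1 = 13.4 kJ/mol.
B has the highest total (13.4 kJ/mol).

B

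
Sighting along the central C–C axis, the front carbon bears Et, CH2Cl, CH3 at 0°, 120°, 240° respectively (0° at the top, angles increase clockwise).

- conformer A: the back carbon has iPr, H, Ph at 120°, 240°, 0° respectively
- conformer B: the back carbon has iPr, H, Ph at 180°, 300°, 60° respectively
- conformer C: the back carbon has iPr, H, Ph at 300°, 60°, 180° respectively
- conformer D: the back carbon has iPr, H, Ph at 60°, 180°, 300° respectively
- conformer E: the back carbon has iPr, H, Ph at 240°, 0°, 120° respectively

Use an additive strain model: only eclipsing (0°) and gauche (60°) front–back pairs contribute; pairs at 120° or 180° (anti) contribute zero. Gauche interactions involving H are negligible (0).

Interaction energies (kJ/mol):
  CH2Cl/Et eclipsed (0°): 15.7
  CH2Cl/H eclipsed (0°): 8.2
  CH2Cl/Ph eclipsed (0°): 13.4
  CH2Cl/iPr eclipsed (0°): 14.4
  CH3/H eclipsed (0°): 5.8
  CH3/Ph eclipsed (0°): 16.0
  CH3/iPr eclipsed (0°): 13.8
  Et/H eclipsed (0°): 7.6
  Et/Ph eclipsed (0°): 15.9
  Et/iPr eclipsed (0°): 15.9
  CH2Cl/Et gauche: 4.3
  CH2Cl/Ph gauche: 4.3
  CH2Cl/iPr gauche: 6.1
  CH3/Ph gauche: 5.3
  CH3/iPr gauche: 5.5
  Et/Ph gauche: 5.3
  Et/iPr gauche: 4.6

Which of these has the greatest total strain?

A

A (eclipsed): Et(0°)/Ph(0°) eclipsed 15.9; CH2Cl(120°)/iPr(120°) eclipsed 14.4; CH3(240°)/H(240°) eclipsed 5.8 → 36.1 kJ/mol.
B (staggered): Et(0°)/Ph(60°) gauche 5.3; CH2Cl(120°)/iPr(180°) gauche 6.1; CH2Cl(120°)/Ph(60°) gauche 4.3; CH3(240°)/iPr(180°) gauche 5.5 → 21.2 kJ/mol.
C (staggered): Et(0°)/iPr(300°) gauche 4.6; CH2Cl(120°)/Ph(180°) gauche 4.3; CH3(240°)/iPr(300°) gauche 5.5; CH3(240°)/Ph(180°) gauche 5.3 → 19.7 kJ/mol.
D (staggered): Et(0°)/iPr(60°) gauche 4.6; Et(0°)/Ph(300°) gauche 5.3; CH2Cl(120°)/iPr(60°) gauche 6.1; CH3(240°)/Ph(300°) gauche 5.3 → 21.3 kJ/mol.
E (eclipsed): Et(0°)/H(0°) eclipsed 7.6; CH2Cl(120°)/Ph(120°) eclipsed 13.4; CH3(240°)/iPr(240°) eclipsed 13.8 → 34.8 kJ/mol.
A has the highest total (36.1 kJ/mol).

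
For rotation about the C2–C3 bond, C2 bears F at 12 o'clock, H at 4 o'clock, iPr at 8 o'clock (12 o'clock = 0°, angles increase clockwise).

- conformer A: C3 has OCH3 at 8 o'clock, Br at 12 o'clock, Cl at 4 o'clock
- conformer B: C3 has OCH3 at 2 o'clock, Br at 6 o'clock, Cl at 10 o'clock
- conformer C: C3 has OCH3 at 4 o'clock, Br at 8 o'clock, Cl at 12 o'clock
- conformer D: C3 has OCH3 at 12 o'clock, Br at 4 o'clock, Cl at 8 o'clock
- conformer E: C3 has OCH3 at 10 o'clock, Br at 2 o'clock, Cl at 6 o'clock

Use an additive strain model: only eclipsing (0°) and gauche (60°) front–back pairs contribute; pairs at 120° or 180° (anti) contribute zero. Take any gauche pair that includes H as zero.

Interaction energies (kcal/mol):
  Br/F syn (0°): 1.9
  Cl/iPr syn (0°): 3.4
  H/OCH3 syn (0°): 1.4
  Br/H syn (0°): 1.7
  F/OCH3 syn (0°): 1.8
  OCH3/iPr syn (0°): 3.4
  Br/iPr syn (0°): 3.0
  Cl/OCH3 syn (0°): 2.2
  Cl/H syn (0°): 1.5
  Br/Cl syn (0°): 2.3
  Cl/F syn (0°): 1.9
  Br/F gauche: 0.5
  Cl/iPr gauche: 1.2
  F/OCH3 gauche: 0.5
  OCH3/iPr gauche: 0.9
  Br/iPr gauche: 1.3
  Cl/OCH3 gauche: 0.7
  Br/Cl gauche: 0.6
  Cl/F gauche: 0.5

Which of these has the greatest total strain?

A (eclipsed): F–Br eclipsed, H–Cl eclipsed, iPr–OCH3 eclipsed; 1.9 + 1.5 + 3.4 = 6.8 kcal/mol.
B (staggered): F–OCH3 gauche, F–Cl gauche, iPr–Br gauche, iPr–Cl gauche; 0.5 + 0.5 + 1.3 + 1.2 = 3.5 kcal/mol.
C (eclipsed): F–Cl eclipsed, H–OCH3 eclipsed, iPr–Br eclipsed; 1.9 + 1.4 + 3.0 = 6.3 kcal/mol.
D (eclipsed): F–OCH3 eclipsed, H–Br eclipsed, iPr–Cl eclipsed; 1.8 + 1.7 + 3.4 = 6.9 kcal/mol.
E (staggered): F–OCH3 gauche, F–Br gauche, iPr–OCH3 gauche, iPr–Cl gauche; 0.5 + 0.5 + 0.9 + 1.2 = 3.1 kcal/mol.
D has the highest total (6.9 kcal/mol).

D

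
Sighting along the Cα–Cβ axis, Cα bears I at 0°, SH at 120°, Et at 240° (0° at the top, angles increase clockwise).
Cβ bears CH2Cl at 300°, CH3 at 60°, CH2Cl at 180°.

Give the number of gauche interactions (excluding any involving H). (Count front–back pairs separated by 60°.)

6

Non-H gauche pairs: I(0°)/CH2Cl(300°); I(0°)/CH3(60°); SH(120°)/CH3(60°); SH(120°)/CH2Cl(180°); Et(240°)/CH2Cl(300°); Et(240°)/CH2Cl(180°) — 6 interactions.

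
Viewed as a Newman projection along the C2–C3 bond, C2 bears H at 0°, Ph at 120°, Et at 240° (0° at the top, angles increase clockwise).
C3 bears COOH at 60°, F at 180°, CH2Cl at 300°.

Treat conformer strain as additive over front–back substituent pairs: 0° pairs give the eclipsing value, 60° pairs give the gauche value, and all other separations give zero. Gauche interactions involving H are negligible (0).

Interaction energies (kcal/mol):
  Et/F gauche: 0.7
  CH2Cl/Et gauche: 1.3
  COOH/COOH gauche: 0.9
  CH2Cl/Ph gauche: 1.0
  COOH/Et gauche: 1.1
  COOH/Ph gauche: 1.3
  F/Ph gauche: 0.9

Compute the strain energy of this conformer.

4.2 kcal/mol

This conformer (staggered): Ph–COOH gauche, Ph–F gauche, Et–F gauche, Et–CH2Cl gauche; 1.3 + 0.9 + 0.7 + 1.3 = 4.2 kcal/mol.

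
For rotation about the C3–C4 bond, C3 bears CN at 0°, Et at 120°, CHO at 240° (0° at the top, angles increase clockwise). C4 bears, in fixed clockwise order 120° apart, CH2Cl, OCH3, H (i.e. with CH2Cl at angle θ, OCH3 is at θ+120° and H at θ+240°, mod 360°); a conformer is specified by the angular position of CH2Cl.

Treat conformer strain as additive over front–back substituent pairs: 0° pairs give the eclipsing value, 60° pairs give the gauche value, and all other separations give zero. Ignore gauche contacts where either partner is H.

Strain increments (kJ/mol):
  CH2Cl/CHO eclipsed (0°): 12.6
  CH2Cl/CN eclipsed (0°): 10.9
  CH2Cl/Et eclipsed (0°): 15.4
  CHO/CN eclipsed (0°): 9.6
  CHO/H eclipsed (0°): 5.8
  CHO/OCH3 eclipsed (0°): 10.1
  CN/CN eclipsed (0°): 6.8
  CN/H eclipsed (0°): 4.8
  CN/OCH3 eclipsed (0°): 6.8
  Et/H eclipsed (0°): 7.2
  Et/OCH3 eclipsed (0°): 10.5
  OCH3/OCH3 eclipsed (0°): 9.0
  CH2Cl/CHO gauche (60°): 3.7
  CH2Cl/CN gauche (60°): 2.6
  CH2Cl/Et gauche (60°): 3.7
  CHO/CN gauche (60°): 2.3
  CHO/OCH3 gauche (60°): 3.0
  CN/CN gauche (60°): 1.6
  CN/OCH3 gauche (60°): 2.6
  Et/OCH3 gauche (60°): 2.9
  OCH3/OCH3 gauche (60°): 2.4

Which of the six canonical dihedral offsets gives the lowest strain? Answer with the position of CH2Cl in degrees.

300°

CH2Cl at 0° (eclipsed): CN(0°)/CH2Cl(0°) eclipsed 10.9; Et(120°)/OCH3(120°) eclipsed 10.5; CHO(240°)/H(240°) eclipsed 5.8 → 27.2 kJ/mol.
CH2Cl at 60° (staggered): CN(0°)/CH2Cl(60°) gauche 2.6; Et(120°)/CH2Cl(60°) gauche 3.7; Et(120°)/OCH3(180°) gauche 2.9; CHO(240°)/OCH3(180°) gauche 3.0 → 12.2 kJ/mol.
CH2Cl at 120° (eclipsed): CN(0°)/H(0°) eclipsed 4.8; Et(120°)/CH2Cl(120°) eclipsed 15.4; CHO(240°)/OCH3(240°) eclipsed 10.1 → 30.3 kJ/mol.
CH2Cl at 180° (staggered): CN(0°)/OCH3(300°) gauche 2.6; Et(120°)/CH2Cl(180°) gauche 3.7; CHO(240°)/CH2Cl(180°) gauche 3.7; CHO(240°)/OCH3(300°) gauche 3.0 → 13.0 kJ/mol.
CH2Cl at 240° (eclipsed): CN(0°)/OCH3(0°) eclipsed 6.8; Et(120°)/H(120°) eclipsed 7.2; CHO(240°)/CH2Cl(240°) eclipsed 12.6 → 26.6 kJ/mol.
CH2Cl at 300° (staggered): CN(0°)/CH2Cl(300°) gauche 2.6; CN(0°)/OCH3(60°) gauche 2.6; Et(120°)/OCH3(60°) gauche 2.9; CHO(240°)/CH2Cl(300°) gauche 3.7 → 11.8 kJ/mol.
The minimum (11.8 kJ/mol) occurs with CH2Cl at 300°.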